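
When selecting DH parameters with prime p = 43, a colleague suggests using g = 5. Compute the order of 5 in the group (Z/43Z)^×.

42

Since 5 ∈ (Z/43Z)^×, its order divides φ(43) = 43 − 1 = 42 = 2 · 3 · 7.
Divisors of 42: 1, 2, 3, 6, 7, 14, 21, 42.
Check 5^d mod 43 for each divisor in increasing order:
5^1 ≡ 5
5^2 ≡ 25
5^3 ≡ 39
5^6 ≡ 16
5^7 ≡ 37
5^14 ≡ 36
5^21 ≡ 42
5^42 ≡ 1
Therefore the multiplicative order of 5 modulo 43 is 42.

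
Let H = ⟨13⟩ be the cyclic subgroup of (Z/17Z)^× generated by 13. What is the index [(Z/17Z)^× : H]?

4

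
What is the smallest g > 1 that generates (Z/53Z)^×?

2

φ(53) = 53 − 1 = 52 = 2^2 · 13.
g is a primitive root iff g^(52/q) ≢ 1 (mod 53) for each prime q ∈ {2, 13}.
g = 2: 2^26 ≡ 52; 2^4 ≡ 16 — none is 1, so 2 is a primitive root.
So 2 is the smallest generator of (Z/53Z)^×.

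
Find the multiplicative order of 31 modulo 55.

5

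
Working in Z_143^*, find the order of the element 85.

ord(85) | φ(143) = φ(11·13) = (11−1)·(13−1) = 10·12 = 120 = 2^3 · 3 · 5.
Divisors of 120: 1, 2, 3, 4, 5, 6, 8, 10, 12, 15, 20, 24, 30, 40, 60, 120.
Test each divisor d:
85^1 ≡ 85 (mod 143)
85^2 ≡ 75 (mod 143)
85^3 ≡ 83 (mod 143)
85^4 ≡ 48 (mod 143)
85^5 ≡ 76 (mod 143)
85^6 ≡ 25 (mod 143)
85^8 ≡ 16 (mod 143)
85^10 ≡ 56 (mod 143)
85^12 ≡ 53 (mod 143)
85^15 ≡ 109 (mod 143)
85^20 ≡ 133 (mod 143)
85^24 ≡ 92 (mod 143)
85^30 ≡ 12 (mod 143)
85^40 ≡ 100 (mod 143)
85^60 ≡ 1 (mod 143) ✓
So ord_143(85) = 60.

60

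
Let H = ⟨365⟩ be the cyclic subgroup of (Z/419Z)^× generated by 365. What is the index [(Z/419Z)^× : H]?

Since 365 ∈ (Z/419Z)^×, its order divides φ(419) = 419 − 1 = 418 = 2 · 11 · 19.
Divisors of 418: 1, 2, 11, 19, 22, 38, 209, 418.
Evaluate successive powers at the divisors of 418:
365^1 ≡ 365 (mod 419)
365^2 ≡ 402 (mod 419)
365^11 ≡ 306 (mod 419)
365^19 ≡ 102 (mod 419)
365^22 ≡ 199 (mod 419)
365^38 ≡ 348 (mod 419)
365^209 ≡ 1 (mod 419) ✓
So ord_419(365) = 209, hence |⟨365⟩| = 209.
Index = |(Z/419Z)^×| / |⟨365⟩| = 418 / 209 = 2.

2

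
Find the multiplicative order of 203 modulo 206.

17

The order of 203 must divide φ(206) = φ(2)·φ(103) = 1·102 = 102 = 2 · 3 · 17.
Divisors of 102: 1, 2, 3, 6, 17, 34, 51, 102.
Check 203^d mod 206 for each divisor in increasing order:
203^1 ≡ 203 (mod 206)
203^2 ≡ 9 (mod 206)
203^3 ≡ 179 (mod 206)
203^6 ≡ 111 (mod 206)
203^17 ≡ 1 (mod 206) ✓
Hence ord(203) = 17.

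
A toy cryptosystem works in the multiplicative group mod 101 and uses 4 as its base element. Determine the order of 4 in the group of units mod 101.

ord(4) | φ(101) = 101 − 1 = 100 = 2^2 · 5^2.
Divisors of 100: 1, 2, 4, 5, 10, 20, 25, 50, 100.
Test each divisor d:
4^1 ≡ 4
4^2 ≡ 16
4^4 ≡ 54
4^5 ≡ 14
4^10 ≡ 95
4^20 ≡ 36
4^25 ≡ 100
4^50 ≡ 1
So ord_101(4) = 50.

50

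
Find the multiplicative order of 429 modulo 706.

176

ord(429) | φ(706) = φ(2)·φ(353) = 1·352 = 352 = 2^5 · 11.
Divisors of 352: 1, 2, 4, 8, 11, 16, 22, 32, 44, 88, 176, 352.
Evaluate successive powers at the divisors of 352:
429^1 ≡ 429 (mod 706)
429^2 ≡ 481 (mod 706)
429^4 ≡ 499 (mod 706)
429^8 ≡ 489 (mod 706)
429^11 ≡ 317 (mod 706)
429^16 ≡ 493 (mod 706)
429^22 ≡ 237 (mod 706)
429^32 ≡ 185 (mod 706)
429^44 ≡ 395 (mod 706)
429^88 ≡ 705 (mod 706)
429^176 ≡ 1 (mod 706) ✓
So ord_706(429) = 176.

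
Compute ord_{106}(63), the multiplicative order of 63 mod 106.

13

The order of 63 must divide φ(106) = φ(2)·φ(53) = 1·52 = 52 = 2^2 · 13.
Divisors of 52: 1, 2, 4, 13, 26, 52.
Evaluate successive powers at the divisors of 52:
63^1 ≡ 63
63^2 ≡ 47
63^4 ≡ 89
63^13 ≡ 1
Therefore the multiplicative order of 63 modulo 106 is 13.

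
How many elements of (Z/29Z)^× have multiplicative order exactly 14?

φ(29) = 29 − 1 = 28 = 2^2 · 7.
(Z/29Z)^× is cyclic (|G| = 28); a cyclic group of order m has exactly φ(d) elements of each order d | m, and none otherwise.
14 = 2 · 7 divides 28, and φ(14) = 6.

6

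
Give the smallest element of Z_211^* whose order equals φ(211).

φ(211) = 211 − 1 = 210 = 2 · 3 · 5 · 7.
g is a primitive root iff g^(210/q) ≢ 1 (mod 211) for each prime q ∈ {2, 3, 5, 7}.
g = 2: 2^105 ≡ 210; 2^70 ≡ 196; 2^42 ≡ 107; 2^30 ≡ 171 — none is 1, so 2 is a primitive root.
Hence the least primitive root of 211 is 2.

2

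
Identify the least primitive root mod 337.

φ(337) = 337 − 1 = 336 = 2^4 · 3 · 7.
g is a primitive root iff g^(336/q) ≢ 1 (mod 337) for each prime q ∈ {2, 3, 7}.
g = 2: 2^168 ≡ 1 — hits 1, so not a primitive root.
g = 3: 3^168 ≡ 1 — hits 1, so not a primitive root.
g = 4: 4^168 ≡ 1 — hits 1, so not a primitive root.
g = 5: 5^168 ≡ 336; 5^112 ≡ 1 — hits 1, so not a primitive root.
g = 6: 6^168 ≡ 1 — hits 1, so not a primitive root.
g = 7: 7^168 ≡ 1 — hits 1, so not a primitive root.
g = 8: 8^168 ≡ 1 — hits 1, so not a primitive root.
g = 9: 9^168 ≡ 1 — hits 1, so not a primitive root.
g = 10: 10^168 ≡ 336; 10^112 ≡ 128; 10^48 ≡ 175 — none is 1, so 10 is a primitive root.
Hence the least primitive root of 337 is 10.

10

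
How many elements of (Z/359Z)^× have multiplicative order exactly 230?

0

φ(359) = 359 − 1 = 358 = 2 · 179.
In a cyclic group of order 358, there are φ(d) elements of order d for each divisor d of 358, and zero for non-divisors.
Here 358 is not a multiple of 230, so there are no elements of order 230.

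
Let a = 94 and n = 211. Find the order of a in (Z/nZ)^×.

42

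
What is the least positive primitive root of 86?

3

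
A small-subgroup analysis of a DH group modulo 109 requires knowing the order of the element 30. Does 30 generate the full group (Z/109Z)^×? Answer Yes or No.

Yes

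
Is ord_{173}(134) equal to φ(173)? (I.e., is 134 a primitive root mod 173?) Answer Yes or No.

Yes

φ(173) = 173 − 1 = 172 = 2^2 · 43.
134 is a primitive root mod 173 iff 134^(φ(173)/q) ≢ 1 for every prime q | φ(173), i.e. q ∈ {2, 43}.
134^86 ≡ 172 (mod 173)  [q = 2: ≢ 1 ✓]
134^4 ≡ 85 (mod 173)  [q = 43: ≢ 1 ✓]
None equal 1, so ord_173(134) = 172: 134 is a primitive root.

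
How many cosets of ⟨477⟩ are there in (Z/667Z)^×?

ord(477) | φ(667) = φ(23·29) = (23−1)·(29−1) = 22·28 = 616 = 2^3 · 7 · 11.
Divisors of 616: 1, 2, 4, 7, 8, 11, 14, 22, 28, 44, 56, 77, 88, 154, 308, 616.
Check 477^d mod 667 for each divisor in increasing order:
477^1 ≡ 477 (mod 667)
477^2 ≡ 82 (mod 667)
477^4 ≡ 54 (mod 667)
477^7 ≡ 434 (mod 667)
477^8 ≡ 248 (mod 667)
477^11 ≡ 91 (mod 667)
477^14 ≡ 262 (mod 667)
477^22 ≡ 277 (mod 667)
477^28 ≡ 610 (mod 667)
477^44 ≡ 24 (mod 667)
477^56 ≡ 581 (mod 667)
477^77 ≡ 666 (mod 667)
477^88 ≡ 576 (mod 667)
477^154 ≡ 1 (mod 667) ✓
So ord_667(477) = 154, hence |⟨477⟩| = 154.
[(Z/667Z)^× : ⟨477⟩] = 616/154 = 4.

4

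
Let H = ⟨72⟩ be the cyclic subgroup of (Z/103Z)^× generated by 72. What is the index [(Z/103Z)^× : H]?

6

ord(72) | φ(103) = 103 − 1 = 102 = 2 · 3 · 17.
Divisors of 102: 1, 2, 3, 6, 17, 34, 51, 102.
Compute 72^d (mod 103) for the divisors d until we hit 1:
72^1 ≡ 72
72^2 ≡ 34
72^3 ≡ 79
72^6 ≡ 61
72^17 ≡ 1
So ord_103(72) = 17, hence |⟨72⟩| = 17.
Index = |(Z/103Z)^×| / |⟨72⟩| = 102 / 17 = 6.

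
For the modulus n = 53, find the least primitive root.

φ(53) = 53 − 1 = 52 = 2^2 · 13.
Test candidates g = 2, 3, … against the prime factors q ∈ {2, 13} of φ(53): g is a generator iff g^(52/q) ≢ 1 for every such q.
g = 2: 2^26 ≡ 52; 2^4 ≡ 16 — none is 1, so 2 is a primitive root.
So 2 is the smallest generator of (Z/53Z)^×.

2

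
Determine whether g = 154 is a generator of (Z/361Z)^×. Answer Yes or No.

Yes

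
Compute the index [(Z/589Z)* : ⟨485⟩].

6

By Lagrange's theorem, ord_589(485) divides φ(589) = φ(19·31) = (19−1)·(31−1) = 18·30 = 540 = 2^2 · 3^3 · 5.
Divisors of 540: 1, 2, 3, 4, 5, 6, 9, 10, 12, 15, 18, 20, 27, 30, 36, 45, 54, 60, 90, 108, 135, 180, 270, 540.
Test each divisor d:
485^1 ≡ 485 (mod 589)
485^2 ≡ 214 (mod 589)
485^3 ≡ 126 (mod 589)
485^4 ≡ 443 (mod 589)
485^5 ≡ 459 (mod 589)
485^6 ≡ 562 (mod 589)
485^9 ≡ 132 (mod 589)
485^10 ≡ 408 (mod 589)
485^12 ≡ 140 (mod 589)
485^15 ≡ 559 (mod 589)
485^18 ≡ 343 (mod 589)
485^20 ≡ 366 (mod 589)
485^27 ≡ 512 (mod 589)
485^30 ≡ 311 (mod 589)
485^36 ≡ 438 (mod 589)
485^45 ≡ 94 (mod 589)
485^54 ≡ 39 (mod 589)
485^60 ≡ 125 (mod 589)
485^90 ≡ 1 (mod 589) ✓
Thus |⟨485⟩| = ord(485) = 90.
The index is φ(589) / ord(485) = 540 / 90 = 6.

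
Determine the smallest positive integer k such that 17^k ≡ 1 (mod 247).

18

ord(17) | φ(247) = φ(13·19) = (13−1)·(19−1) = 12·18 = 216 = 2^3 · 3^3.
Divisors of 216: 1, 2, 3, 4, 6, 8, 9, 12, 18, 24, 27, 36, 54, 72, 108, 216.
Evaluate successive powers at the divisors of 216:
17^1 ≡ 17 (mod 247)
17^2 ≡ 42 (mod 247)
17^3 ≡ 220 (mod 247)
17^4 ≡ 35 (mod 247)
17^6 ≡ 235 (mod 247)
17^8 ≡ 237 (mod 247)
17^9 ≡ 77 (mod 247)
17^12 ≡ 144 (mod 247)
17^18 ≡ 1 (mod 247) ✓
The smallest such exponent is 18, so the order of 17 is 18.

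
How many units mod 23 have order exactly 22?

10

φ(23) = 23 − 1 = 22 = 2 · 11.
(Z/23Z)^× is cyclic (|G| = 22); a cyclic group of order m has exactly φ(d) elements of each order d | m, and none otherwise.
22 = 2 · 11 divides 22, and φ(22) = 10.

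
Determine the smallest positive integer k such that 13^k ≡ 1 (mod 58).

14

The order of 13 must divide φ(58) = φ(2)·φ(29) = 1·28 = 28 = 2^2 · 7.
Divisors of 28: 1, 2, 4, 7, 14, 28.
Compute 13^d (mod 58) for the divisors d until we hit 1:
13^1 ≡ 13 (mod 58)
13^2 ≡ 53 (mod 58)
13^4 ≡ 25 (mod 58)
13^7 ≡ 57 (mod 58)
13^14 ≡ 1 (mod 58) ✓
So ord_58(13) = 14.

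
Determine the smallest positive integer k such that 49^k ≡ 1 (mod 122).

The order of 49 must divide φ(122) = φ(2)·φ(61) = 1·60 = 60 = 2^2 · 3 · 5.
Divisors of 60: 1, 2, 3, 4, 5, 6, 10, 12, 15, 20, 30, 60.
Compute 49^d (mod 122) for the divisors d until we hit 1:
49^1 ≡ 49
49^2 ≡ 83
49^3 ≡ 41
49^4 ≡ 57
49^5 ≡ 109
49^6 ≡ 95
49^10 ≡ 47
49^12 ≡ 119
49^15 ≡ 121
49^20 ≡ 13
49^30 ≡ 1
The smallest such exponent is 30, so the order of 49 is 30.

30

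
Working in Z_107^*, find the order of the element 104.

106

The order of 104 must divide φ(107) = 107 − 1 = 106 = 2 · 53.
Divisors of 106: 1, 2, 53, 106.
Compute 104^d (mod 107) for the divisors d until we hit 1:
104^1 ≡ 104
104^2 ≡ 9
104^53 ≡ 106
104^106 ≡ 1
Therefore the multiplicative order of 104 modulo 107 is 106.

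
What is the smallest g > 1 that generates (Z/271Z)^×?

φ(271) = 271 − 1 = 270 = 2 · 3^3 · 5.
Test candidates g = 2, 3, … against the prime factors q ∈ {2, 3, 5} of φ(271): g is a generator iff g^(270/q) ≢ 1 for every such q.
g = 2: 2^135 ≡ 1 — hits 1, so not a primitive root.
g = 3: 3^135 ≡ 270; 3^90 ≡ 1 — hits 1, so not a primitive root.
g = 4: 4^135 ≡ 1 — hits 1, so not a primitive root.
g = 5: 5^135 ≡ 1 — hits 1, so not a primitive root.
g = 6: 6^135 ≡ 270; 6^90 ≡ 242; 6^54 ≡ 10 — none is 1, so 6 is a primitive root.
So 6 is the smallest generator of (Z/271Z)^×.

6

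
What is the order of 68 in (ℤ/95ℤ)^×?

12

By Lagrange's theorem, ord_95(68) divides φ(95) = φ(5·19) = (5−1)·(19−1) = 4·18 = 72 = 2^3 · 3^2.
Divisors of 72: 1, 2, 3, 4, 6, 8, 9, 12, 18, 24, 36, 72.
Evaluate successive powers at the divisors of 72:
68^1 ≡ 68
68^2 ≡ 64
68^3 ≡ 77
68^4 ≡ 11
68^6 ≡ 39
68^8 ≡ 26
68^9 ≡ 58
68^12 ≡ 1
The smallest such exponent is 12, so the order of 68 is 12.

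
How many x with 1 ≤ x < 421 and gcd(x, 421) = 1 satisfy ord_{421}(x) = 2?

φ(421) = 421 − 1 = 420 = 2^2 · 3 · 5 · 7.
(Z/421Z)^× is cyclic (|G| = 420); a cyclic group of order m has exactly φ(d) elements of each order d | m, and none otherwise.
2 | 420, and φ(2) = 2 − 1 = 1.

1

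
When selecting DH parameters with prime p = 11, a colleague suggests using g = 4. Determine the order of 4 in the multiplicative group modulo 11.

5

Since 4 ∈ (Z/11Z)^×, its order divides φ(11) = 11 − 1 = 10 = 2 · 5.
Divisors of 10: 1, 2, 5, 10.
Compute 4^d (mod 11) for the divisors d until we hit 1:
4^1 ≡ 4 (mod 11)
4^2 ≡ 5 (mod 11)
4^5 ≡ 1 (mod 11) ✓
So ord_11(4) = 5.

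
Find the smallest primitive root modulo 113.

φ(113) = 113 − 1 = 112 = 2^4 · 7.
Test candidates g = 2, 3, … against the prime factors q ∈ {2, 7} of φ(113): g is a generator iff g^(112/q) ≢ 1 for every such q.
g = 2: 2^56 ≡ 1 — hits 1, so not a primitive root.
g = 3: 3^56 ≡ 112; 3^16 ≡ 49 — none is 1, so 3 is a primitive root.
The smallest primitive root modulo 113 is 3.

3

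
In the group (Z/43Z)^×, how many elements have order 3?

2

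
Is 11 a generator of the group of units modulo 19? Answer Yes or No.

No

φ(19) = 19 − 1 = 18 = 2 · 3^2.
Test 11^(18/q) mod 19 for each prime factor q of 18:
11^9 ≡ 1 (mod 19)  [q = 2: ≡ 1 ✗]
11^6 ≡ 1 (mod 19)  [q = 3: ≡ 1 ✗]
11^9 ≡ 1 shows ord(11) | 9, strictly less than φ(19); not a primitive root.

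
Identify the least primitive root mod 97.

φ(97) = 97 − 1 = 96 = 2^5 · 3.
g is a primitive root iff g^(96/q) ≢ 1 (mod 97) for each prime q ∈ {2, 3}.
g = 2: 2^48 ≡ 1 — hits 1, so not a primitive root.
g = 3: 3^48 ≡ 1 — hits 1, so not a primitive root.
g = 4: 4^48 ≡ 1 — hits 1, so not a primitive root.
g = 5: 5^48 ≡ 96; 5^32 ≡ 35 — none is 1, so 5 is a primitive root.
The smallest primitive root modulo 97 is 5.

5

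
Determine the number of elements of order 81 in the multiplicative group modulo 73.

φ(73) = 73 − 1 = 72 = 2^3 · 3^2.
Since (Z/73Z)^× is cyclic of order 72, the number of elements of order d is φ(d) when d | 72 and 0 otherwise.
81 does not divide 72, so no element of (Z/73Z)^× has order 81.

0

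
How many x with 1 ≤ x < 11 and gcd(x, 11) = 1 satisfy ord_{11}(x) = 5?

φ(11) = 11 − 1 = 10 = 2 · 5.
Since (Z/11Z)^× is cyclic of order 10, the number of elements of order d is φ(d) when d | 10 and 0 otherwise.
5 | 10, and φ(5) = 5 − 1 = 4.

4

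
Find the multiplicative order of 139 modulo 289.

272

ord(139) | φ(289) = φ(17^2) = 17·(17−1) = 272 = 2^4 · 17.
Divisors of 272: 1, 2, 4, 8, 16, 17, 34, 68, 136, 272.
Compute 139^d (mod 289) for the divisors d until we hit 1:
139^1 ≡ 139
139^2 ≡ 247
139^4 ≡ 30
139^8 ≡ 33
139^16 ≡ 222
139^17 ≡ 224
139^34 ≡ 179
139^68 ≡ 251
139^136 ≡ 288
139^272 ≡ 1
Therefore the multiplicative order of 139 modulo 289 is 272.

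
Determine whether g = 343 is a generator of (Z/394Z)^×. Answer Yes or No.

No

φ(394) = φ(2)·φ(197) = 1·196 = 196 = 2^2 · 7^2.
Test 343^(196/q) mod 394 for each prime factor q of 196:
343^98 ≡ 1 (mod 394)  [q = 2: ≡ 1 ✗]
343^28 ≡ 361 (mod 394)  [q = 7: ≢ 1 ✓]
The check at q = 2 fails, so 343 generates a proper subgroup.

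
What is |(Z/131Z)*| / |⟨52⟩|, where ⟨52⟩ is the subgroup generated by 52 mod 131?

10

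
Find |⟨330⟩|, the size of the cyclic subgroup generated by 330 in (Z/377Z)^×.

28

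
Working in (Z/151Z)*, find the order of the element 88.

By Lagrange's theorem, ord_151(88) divides φ(151) = 151 − 1 = 150 = 2 · 3 · 5^2.
Divisors of 150: 1, 2, 3, 5, 6, 10, 15, 25, 30, 50, 75, 150.
Evaluate successive powers at the divisors of 150:
88^1 ≡ 88
88^2 ≡ 43
88^3 ≡ 9
88^5 ≡ 85
88^6 ≡ 81
88^10 ≡ 128
88^15 ≡ 8
88^25 ≡ 118
88^30 ≡ 64
88^50 ≡ 32
88^75 ≡ 1
Therefore the multiplicative order of 88 modulo 151 is 75.

75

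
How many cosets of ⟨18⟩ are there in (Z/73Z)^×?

The order of 18 must divide φ(73) = 73 − 1 = 72 = 2^3 · 3^2.
Divisors of 72: 1, 2, 3, 4, 6, 8, 9, 12, 18, 24, 36, 72.
Evaluate successive powers at the divisors of 72:
18^1 ≡ 18 (mod 73)
18^2 ≡ 32 (mod 73)
18^3 ≡ 65 (mod 73)
18^4 ≡ 2 (mod 73)
18^6 ≡ 64 (mod 73)
18^8 ≡ 4 (mod 73)
18^9 ≡ 72 (mod 73)
18^12 ≡ 8 (mod 73)
18^18 ≡ 1 (mod 73) ✓
The order of 18 is 18, so the subgroup it generates has 18 elements.
[(Z/73Z)^× : ⟨18⟩] = 72/18 = 4.

4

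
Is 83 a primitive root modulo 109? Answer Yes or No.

No

φ(109) = 109 − 1 = 108 = 2^2 · 3^3.
Test 83^(108/q) mod 109 for each prime factor q of 108:
83^54 ≡ 1 (mod 109)  [q = 2: ≡ 1 ✗]
83^36 ≡ 63 (mod 109)  [q = 3: ≢ 1 ✓]
83^54 ≡ 1 shows ord(83) | 54, strictly less than φ(109); not a primitive root.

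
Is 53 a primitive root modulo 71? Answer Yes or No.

φ(71) = 71 − 1 = 70 = 2 · 5 · 7.
An element g generates (Z/71Z)^× iff g^(70/q) ≢ 1 (mod 71) for each prime q ∈ {2, 5, 7}.
53^35 ≡ 70 (mod 71)  [q = 2: ≢ 1 ✓]
53^14 ≡ 57 (mod 71)  [q = 5: ≢ 1 ✓]
53^10 ≡ 37 (mod 71)  [q = 7: ≢ 1 ✓]
All checks pass, so 53 has order 70 and is a primitive root modulo 71.

Yes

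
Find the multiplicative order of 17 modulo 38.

9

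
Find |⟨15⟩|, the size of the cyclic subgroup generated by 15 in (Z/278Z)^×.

ord(15) | φ(278) = φ(2)·φ(139) = 1·138 = 138 = 2 · 3 · 23.
Divisors of 138: 1, 2, 3, 6, 23, 46, 69, 138.
Test each divisor d:
15^1 ≡ 15
15^2 ≡ 225
15^3 ≡ 39
15^6 ≡ 131
15^23 ≡ 97
15^46 ≡ 235
15^69 ≡ 277
15^138 ≡ 1
So ord_278(15) = 138.

138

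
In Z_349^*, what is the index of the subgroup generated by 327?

4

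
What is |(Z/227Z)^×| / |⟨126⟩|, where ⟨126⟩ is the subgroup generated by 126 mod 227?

1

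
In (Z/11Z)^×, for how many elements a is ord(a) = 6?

0

φ(11) = 11 − 1 = 10 = 2 · 5.
(Z/11Z)^× is cyclic (|G| = 10); a cyclic group of order m has exactly φ(d) elements of each order d | m, and none otherwise.
6 does not divide 10, so no element of (Z/11Z)^× has order 6.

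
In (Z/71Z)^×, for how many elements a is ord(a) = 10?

4

φ(71) = 71 − 1 = 70 = 2 · 5 · 7.
Since (Z/71Z)^× is cyclic of order 70, the number of elements of order d is φ(d) when d | 70 and 0 otherwise.
10 = 2 · 5 divides 70, and φ(10) = 4.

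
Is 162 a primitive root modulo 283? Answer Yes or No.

Yes

φ(283) = 283 − 1 = 282 = 2 · 3 · 47.
162 is a primitive root mod 283 iff 162^(φ(283)/q) ≢ 1 for every prime q | φ(283), i.e. q ∈ {2, 3, 47}.
162^141 ≡ 282 (mod 283)  [q = 2: ≢ 1 ✓]
162^94 ≡ 238 (mod 283)  [q = 3: ≢ 1 ✓]
162^6 ≡ 78 (mod 283)  [q = 47: ≢ 1 ✓]
All checks pass, so 162 has order 282 and is a primitive root modulo 283.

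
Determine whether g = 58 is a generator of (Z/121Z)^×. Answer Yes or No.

φ(121) = φ(11^2) = 11·(11−1) = 110 = 2 · 5 · 11.
An element g generates (Z/121Z)^× iff g^(110/q) ≢ 1 (mod 121) for each prime q ∈ {2, 5, 11}.
58^55 ≡ 1 (mod 121)  [q = 2: ≡ 1 ✗]
58^22 ≡ 9 (mod 121)  [q = 5: ≢ 1 ✓]
58^10 ≡ 23 (mod 121)  [q = 11: ≢ 1 ✓]
Since 58^55 ≡ 1, the order of 58 divides 55 < 110, so 58 is not a primitive root.

No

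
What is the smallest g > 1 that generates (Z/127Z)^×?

3

φ(127) = 127 − 1 = 126 = 2 · 3^2 · 7.
g is a primitive root iff g^(126/q) ≢ 1 (mod 127) for each prime q ∈ {2, 3, 7}.
g = 2: 2^63 ≡ 1 — hits 1, so not a primitive root.
g = 3: 3^63 ≡ 126; 3^42 ≡ 107; 3^18 ≡ 4 — none is 1, so 3 is a primitive root.
The smallest primitive root modulo 127 is 3.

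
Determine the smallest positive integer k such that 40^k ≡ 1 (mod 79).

39

Since 40 ∈ (Z/79Z)^×, its order divides φ(79) = 79 − 1 = 78 = 2 · 3 · 13.
Divisors of 78: 1, 2, 3, 6, 13, 26, 39, 78.
Compute 40^d (mod 79) for the divisors d until we hit 1:
40^1 ≡ 40 (mod 79)
40^2 ≡ 20 (mod 79)
40^3 ≡ 10 (mod 79)
40^6 ≡ 21 (mod 79)
40^13 ≡ 23 (mod 79)
40^26 ≡ 55 (mod 79)
40^39 ≡ 1 (mod 79) ✓
The smallest such exponent is 39, so the order of 40 is 39.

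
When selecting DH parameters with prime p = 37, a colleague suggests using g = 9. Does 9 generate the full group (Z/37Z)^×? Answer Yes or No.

No

φ(37) = 37 − 1 = 36 = 2^2 · 3^2.
It suffices to check that the order of 9 is not a proper divisor of 36: compute 9^(36/q) for q ∈ {2, 3}.
9^18 ≡ 1 (mod 37)  [q = 2: ≡ 1 ✗]
9^12 ≡ 26 (mod 37)  [q = 3: ≢ 1 ✓]
Since 9^18 ≡ 1, the order of 9 divides 18 < 36, so 9 is not a primitive root.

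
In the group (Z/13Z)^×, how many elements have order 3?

2

φ(13) = 13 − 1 = 12 = 2^2 · 3.
Since (Z/13Z)^× is cyclic of order 12, the number of elements of order d is φ(d) when d | 12 and 0 otherwise.
3 | 12, and φ(3) = 3 − 1 = 2.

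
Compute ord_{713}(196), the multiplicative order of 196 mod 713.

165

The order of 196 must divide φ(713) = φ(23·31) = (23−1)·(31−1) = 22·30 = 660 = 2^2 · 3 · 5 · 11.
Divisors of 660: 1, 2, 3, 4, 5, 6, 10, 11, 12, 15, 20, 22, 30, 33, 44, 55, 60, 66, 110, 132, 165, 220, 330, 660.
Evaluate successive powers at the divisors of 660:
196^1 ≡ 196
196^2 ≡ 627
196^3 ≡ 256
196^4 ≡ 266
196^5 ≡ 87
196^6 ≡ 653
196^10 ≡ 439
196^11 ≡ 484
196^12 ≡ 35
196^15 ≡ 404
196^20 ≡ 211
196^22 ≡ 392
196^30 ≡ 652
196^33 ≡ 70
196^44 ≡ 369
196^55 ≡ 346
196^60 ≡ 156
196^66 ≡ 622
196^110 ≡ 645
196^132 ≡ 438
196^165 ≡ 1
Therefore the multiplicative order of 196 modulo 713 is 165.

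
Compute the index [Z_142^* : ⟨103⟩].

10

By Lagrange's theorem, ord_142(103) divides φ(142) = φ(2)·φ(71) = 1·70 = 70 = 2 · 5 · 7.
Divisors of 70: 1, 2, 5, 7, 10, 14, 35, 70.
Compute 103^d (mod 142) for the divisors d until we hit 1:
103^1 ≡ 103 (mod 142)
103^2 ≡ 101 (mod 142)
103^5 ≡ 45 (mod 142)
103^7 ≡ 1 (mod 142) ✓
Thus |⟨103⟩| = ord(103) = 7.
The index is φ(142) / ord(103) = 70 / 7 = 10.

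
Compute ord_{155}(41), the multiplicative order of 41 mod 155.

15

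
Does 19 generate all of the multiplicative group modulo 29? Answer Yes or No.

Yes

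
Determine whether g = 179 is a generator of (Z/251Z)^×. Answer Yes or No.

φ(251) = 251 − 1 = 250 = 2 · 5^3.
179 is a primitive root mod 251 iff 179^(φ(251)/q) ≢ 1 for every prime q | φ(251), i.e. q ∈ {2, 5}.
179^125 ≡ 1 (mod 251)  [q = 2: ≡ 1 ✗]
179^50 ≡ 20 (mod 251)  [q = 5: ≢ 1 ✓]
The check at q = 2 fails, so 179 generates a proper subgroup.

No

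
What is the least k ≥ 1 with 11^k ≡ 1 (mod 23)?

By Lagrange's theorem, ord_23(11) divides φ(23) = 23 − 1 = 22 = 2 · 11.
Divisors of 22: 1, 2, 11, 22.
Test each divisor d:
11^1 ≡ 11
11^2 ≡ 6
11^11 ≡ 22
11^22 ≡ 1
Hence ord(11) = 22.

22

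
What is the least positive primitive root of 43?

φ(43) = 43 − 1 = 42 = 2 · 3 · 7.
g is a primitive root iff g^(42/q) ≢ 1 (mod 43) for each prime q ∈ {2, 3, 7}.
g = 2: 2^21 ≡ 42; 2^14 ≡ 1 — hits 1, so not a primitive root.
g = 3: 3^21 ≡ 42; 3^14 ≡ 36; 3^6 ≡ 41 — none is 1, so 3 is a primitive root.
The smallest primitive root modulo 43 is 3.

3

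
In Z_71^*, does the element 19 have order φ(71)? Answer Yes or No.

No

φ(71) = 71 − 1 = 70 = 2 · 5 · 7.
It suffices to check that the order of 19 is not a proper divisor of 70: compute 19^(70/q) for q ∈ {2, 5, 7}.
19^35 ≡ 1 (mod 71)  [q = 2: ≡ 1 ✗]
19^14 ≡ 54 (mod 71)  [q = 5: ≢ 1 ✓]
19^10 ≡ 37 (mod 71)  [q = 7: ≢ 1 ✓]
19^35 ≡ 1 shows ord(19) | 35, strictly less than φ(71); not a primitive root.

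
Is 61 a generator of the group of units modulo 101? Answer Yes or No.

φ(101) = 101 − 1 = 100 = 2^2 · 5^2.
Test 61^(100/q) mod 101 for each prime factor q of 100:
61^50 ≡ 100 (mod 101)  [q = 2: ≢ 1 ✓]
61^20 ≡ 36 (mod 101)  [q = 5: ≢ 1 ✓]
Every test exponent gives a nontrivial residue, hence 61 generates the full group.

Yes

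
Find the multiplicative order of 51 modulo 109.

108

By Lagrange's theorem, ord_109(51) divides φ(109) = 109 − 1 = 108 = 2^2 · 3^3.
Divisors of 108: 1, 2, 3, 4, 6, 9, 12, 18, 27, 36, 54, 108.
Test each divisor d:
51^1 ≡ 51 (mod 109)
51^2 ≡ 94 (mod 109)
51^3 ≡ 107 (mod 109)
51^4 ≡ 7 (mod 109)
51^6 ≡ 4 (mod 109)
51^9 ≡ 101 (mod 109)
51^12 ≡ 16 (mod 109)
51^18 ≡ 64 (mod 109)
51^27 ≡ 33 (mod 109)
51^36 ≡ 63 (mod 109)
51^54 ≡ 108 (mod 109)
51^108 ≡ 1 (mod 109) ✓
So ord_109(51) = 108.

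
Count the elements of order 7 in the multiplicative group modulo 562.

6

φ(562) = φ(2)·φ(281) = 1·280 = 280 = 2^3 · 5 · 7.
In a cyclic group of order 280, there are φ(d) elements of order d for each divisor d of 280, and zero for non-divisors.
7 | 280, and φ(7) = 7 − 1 = 6.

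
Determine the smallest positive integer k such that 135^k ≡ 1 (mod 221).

4

By Lagrange's theorem, ord_221(135) divides φ(221) = φ(13·17) = (13−1)·(17−1) = 12·16 = 192 = 2^6 · 3.
Divisors of 192: 1, 2, 3, 4, 6, 8, 12, 16, 24, 32, 48, 64, 96, 192.
Evaluate successive powers at the divisors of 192:
135^1 ≡ 135 (mod 221)
135^2 ≡ 103 (mod 221)
135^3 ≡ 203 (mod 221)
135^4 ≡ 1 (mod 221) ✓
Therefore the multiplicative order of 135 modulo 221 is 4.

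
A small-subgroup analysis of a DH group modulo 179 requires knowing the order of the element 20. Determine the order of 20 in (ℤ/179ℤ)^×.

The order of 20 must divide φ(179) = 179 − 1 = 178 = 2 · 89.
Divisors of 178: 1, 2, 89, 178.
Test each divisor d:
20^1 ≡ 20
20^2 ≡ 42
20^89 ≡ 1
Hence ord(20) = 89.

89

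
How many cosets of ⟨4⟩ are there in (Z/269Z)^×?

The order of 4 must divide φ(269) = 269 − 1 = 268 = 2^2 · 67.
Divisors of 268: 1, 2, 4, 67, 134, 268.
Evaluate successive powers at the divisors of 268:
4^1 ≡ 4 (mod 269)
4^2 ≡ 16 (mod 269)
4^4 ≡ 256 (mod 269)
4^67 ≡ 268 (mod 269)
4^134 ≡ 1 (mod 269) ✓
The order of 4 is 134, so the subgroup it generates has 134 elements.
Index = |(Z/269Z)^×| / |⟨4⟩| = 268 / 134 = 2.

2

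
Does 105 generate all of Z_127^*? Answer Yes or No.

No

φ(127) = 127 − 1 = 126 = 2 · 3^2 · 7.
It suffices to check that the order of 105 is not a proper divisor of 126: compute 105^(126/q) for q ∈ {2, 3, 7}.
105^63 ≡ 126 (mod 127)  [q = 2: ≢ 1 ✓]
105^42 ≡ 19 (mod 127)  [q = 3: ≢ 1 ✓]
105^18 ≡ 1 (mod 127)  [q = 7: ≡ 1 ✗]
The check at q = 7 fails, so 105 generates a proper subgroup.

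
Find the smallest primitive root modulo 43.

3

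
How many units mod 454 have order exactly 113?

φ(454) = φ(2)·φ(227) = 1·226 = 226 = 2 · 113.
In a cyclic group of order 226, there are φ(d) elements of order d for each divisor d of 226, and zero for non-divisors.
113 | 226, and φ(113) = 113 − 1 = 112.

112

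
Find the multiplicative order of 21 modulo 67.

33

Since 21 ∈ (Z/67Z)^×, its order divides φ(67) = 67 − 1 = 66 = 2 · 3 · 11.
Divisors of 66: 1, 2, 3, 6, 11, 22, 33, 66.
Check 21^d mod 67 for each divisor in increasing order:
21^1 ≡ 21
21^2 ≡ 39
21^3 ≡ 15
21^6 ≡ 24
21^11 ≡ 37
21^22 ≡ 29
21^33 ≡ 1
The smallest such exponent is 33, so the order of 21 is 33.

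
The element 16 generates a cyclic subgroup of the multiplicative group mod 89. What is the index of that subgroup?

8

Since 16 ∈ (Z/89Z)^×, its order divides φ(89) = 89 − 1 = 88 = 2^3 · 11.
Divisors of 88: 1, 2, 4, 8, 11, 22, 44, 88.
Compute 16^d (mod 89) for the divisors d until we hit 1:
16^1 ≡ 16 (mod 89)
16^2 ≡ 78 (mod 89)
16^4 ≡ 32 (mod 89)
16^8 ≡ 45 (mod 89)
16^11 ≡ 1 (mod 89) ✓
Thus |⟨16⟩| = ord(16) = 11.
The index is φ(89) / ord(16) = 88 / 11 = 8.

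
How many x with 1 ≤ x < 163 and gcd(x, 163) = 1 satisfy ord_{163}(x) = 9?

φ(163) = 163 − 1 = 162 = 2 · 3^4.
In a cyclic group of order 162, there are φ(d) elements of order d for each divisor d of 162, and zero for non-divisors.
9 = 3^2 divides 162, and φ(9) = 6.

6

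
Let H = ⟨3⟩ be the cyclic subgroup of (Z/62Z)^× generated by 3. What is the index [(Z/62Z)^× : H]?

By Lagrange's theorem, ord_62(3) divides φ(62) = φ(2)·φ(31) = 1·30 = 30 = 2 · 3 · 5.
Divisors of 30: 1, 2, 3, 5, 6, 10, 15, 30.
Test each divisor d:
3^1 ≡ 3 (mod 62)
3^2 ≡ 9 (mod 62)
3^3 ≡ 27 (mod 62)
3^5 ≡ 57 (mod 62)
3^6 ≡ 47 (mod 62)
3^10 ≡ 25 (mod 62)
3^15 ≡ 61 (mod 62)
3^30 ≡ 1 (mod 62) ✓
Thus |⟨3⟩| = ord(3) = 30.
[(Z/62Z)^× : ⟨3⟩] = 30/30 = 1.

1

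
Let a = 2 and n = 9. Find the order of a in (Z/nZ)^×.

6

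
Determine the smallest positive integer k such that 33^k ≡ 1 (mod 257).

256

Since 33 ∈ (Z/257Z)^×, its order divides φ(257) = 257 − 1 = 256 = 2^8.
Divisors of 256: 1, 2, 4, 8, 16, 32, 64, 128, 256.
Compute 33^d (mod 257) for the divisors d until we hit 1:
33^1 ≡ 33 (mod 257)
33^2 ≡ 61 (mod 257)
33^4 ≡ 123 (mod 257)
33^8 ≡ 223 (mod 257)
33^16 ≡ 128 (mod 257)
33^32 ≡ 193 (mod 257)
33^64 ≡ 241 (mod 257)
33^128 ≡ 256 (mod 257)
33^256 ≡ 1 (mod 257) ✓
Hence ord(33) = 256.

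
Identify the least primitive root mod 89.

3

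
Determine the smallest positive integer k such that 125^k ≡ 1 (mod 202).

25

ord(125) | φ(202) = φ(2)·φ(101) = 1·100 = 100 = 2^2 · 5^2.
Divisors of 100: 1, 2, 4, 5, 10, 20, 25, 50, 100.
Compute 125^d (mod 202) for the divisors d until we hit 1:
125^1 ≡ 125 (mod 202)
125^2 ≡ 71 (mod 202)
125^4 ≡ 193 (mod 202)
125^5 ≡ 87 (mod 202)
125^10 ≡ 95 (mod 202)
125^20 ≡ 137 (mod 202)
125^25 ≡ 1 (mod 202) ✓
Therefore the multiplicative order of 125 modulo 202 is 25.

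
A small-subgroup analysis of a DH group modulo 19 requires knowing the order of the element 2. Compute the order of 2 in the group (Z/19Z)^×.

The order of 2 must divide φ(19) = 19 − 1 = 18 = 2 · 3^2.
Divisors of 18: 1, 2, 3, 6, 9, 18.
Check 2^d mod 19 for each divisor in increasing order:
2^1 ≡ 2 (mod 19)
2^2 ≡ 4 (mod 19)
2^3 ≡ 8 (mod 19)
2^6 ≡ 7 (mod 19)
2^9 ≡ 18 (mod 19)
2^18 ≡ 1 (mod 19) ✓
Hence ord(2) = 18.

18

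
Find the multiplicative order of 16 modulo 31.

Since 16 ∈ (Z/31Z)^×, its order divides φ(31) = 31 − 1 = 30 = 2 · 3 · 5.
Divisors of 30: 1, 2, 3, 5, 6, 10, 15, 30.
Compute 16^d (mod 31) for the divisors d until we hit 1:
16^1 ≡ 16 (mod 31)
16^2 ≡ 8 (mod 31)
16^3 ≡ 4 (mod 31)
16^5 ≡ 1 (mod 31) ✓
Hence ord(16) = 5.

5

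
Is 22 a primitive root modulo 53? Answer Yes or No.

Yes

φ(53) = 53 − 1 = 52 = 2^2 · 13.
22 is a primitive root mod 53 iff 22^(φ(53)/q) ≢ 1 for every prime q | φ(53), i.e. q ∈ {2, 13}.
22^26 ≡ 52 (mod 53)  [q = 2: ≢ 1 ✓]
22^4 ≡ 49 (mod 53)  [q = 13: ≢ 1 ✓]
All checks pass, so 22 has order 52 and is a primitive root modulo 53.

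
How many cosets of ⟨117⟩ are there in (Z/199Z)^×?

6

Since 117 ∈ (Z/199Z)^×, its order divides φ(199) = 199 − 1 = 198 = 2 · 3^2 · 11.
Divisors of 198: 1, 2, 3, 6, 9, 11, 18, 22, 33, 66, 99, 198.
Test each divisor d:
117^1 ≡ 117 (mod 199)
117^2 ≡ 157 (mod 199)
117^3 ≡ 61 (mod 199)
117^6 ≡ 139 (mod 199)
117^9 ≡ 121 (mod 199)
117^11 ≡ 92 (mod 199)
117^18 ≡ 114 (mod 199)
117^22 ≡ 106 (mod 199)
117^33 ≡ 1 (mod 199) ✓
Thus |⟨117⟩| = ord(117) = 33.
[(Z/199Z)^× : ⟨117⟩] = 198/33 = 6.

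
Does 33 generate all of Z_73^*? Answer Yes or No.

Yes

φ(73) = 73 − 1 = 72 = 2^3 · 3^2.
Test 33^(72/q) mod 73 for each prime factor q of 72:
33^36 ≡ 72 (mod 73)  [q = 2: ≢ 1 ✓]
33^24 ≡ 8 (mod 73)  [q = 3: ≢ 1 ✓]
None equal 1, so ord_73(33) = 72: 33 is a primitive root.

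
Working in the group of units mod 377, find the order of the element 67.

Since 67 ∈ (Z/377Z)^×, its order divides φ(377) = φ(13·29) = (13−1)·(29−1) = 12·28 = 336 = 2^4 · 3 · 7.
Divisors of 336: 1, 2, 3, 4, 6, 7, 8, 12, 14, 16, 21, 24, 28, 42, 48, 56, 84, 112, 168, 336.
Check 67^d mod 377 for each divisor in increasing order:
67^1 ≡ 67
67^2 ≡ 342
67^3 ≡ 294
67^4 ≡ 94
67^6 ≡ 103
67^7 ≡ 115
67^8 ≡ 165
67^12 ≡ 53
67^14 ≡ 30
67^16 ≡ 81
67^21 ≡ 57
67^24 ≡ 170
67^28 ≡ 146
67^42 ≡ 233
67^48 ≡ 248
67^56 ≡ 204
67^84 ≡ 1
Therefore the multiplicative order of 67 modulo 377 is 84.

84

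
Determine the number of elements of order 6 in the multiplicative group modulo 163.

2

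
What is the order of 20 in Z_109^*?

ord(20) | φ(109) = 109 − 1 = 108 = 2^2 · 3^3.
Divisors of 108: 1, 2, 3, 4, 6, 9, 12, 18, 27, 36, 54, 108.
Compute 20^d (mod 109) for the divisors d until we hit 1:
20^1 ≡ 20 (mod 109)
20^2 ≡ 73 (mod 109)
20^3 ≡ 43 (mod 109)
20^4 ≡ 97 (mod 109)
20^6 ≡ 105 (mod 109)
20^9 ≡ 46 (mod 109)
20^12 ≡ 16 (mod 109)
20^18 ≡ 45 (mod 109)
20^27 ≡ 108 (mod 109)
20^36 ≡ 63 (mod 109)
20^54 ≡ 1 (mod 109) ✓
The smallest such exponent is 54, so the order of 20 is 54.

54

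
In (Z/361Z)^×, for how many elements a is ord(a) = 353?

φ(361) = φ(19^2) = 19·(19−1) = 342 = 2 · 3^2 · 19.
(Z/361Z)^× is cyclic (|G| = 342); a cyclic group of order m has exactly φ(d) elements of each order d | m, and none otherwise.
Here 342 is not a multiple of 353, so there are no elements of order 353.

0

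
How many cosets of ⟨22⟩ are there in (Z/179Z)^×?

The order of 22 must divide φ(179) = 179 − 1 = 178 = 2 · 89.
Divisors of 178: 1, 2, 89, 178.
Compute 22^d (mod 179) for the divisors d until we hit 1:
22^1 ≡ 22
22^2 ≡ 126
22^89 ≡ 1
So ord_179(22) = 89, hence |⟨22⟩| = 89.
The index is φ(179) / ord(22) = 178 / 89 = 2.

2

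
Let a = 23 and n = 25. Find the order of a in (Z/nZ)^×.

The order of 23 must divide φ(25) = φ(5^2) = 5·(5−1) = 20 = 2^2 · 5.
Divisors of 20: 1, 2, 4, 5, 10, 20.
Check 23^d mod 25 for each divisor in increasing order:
23^1 ≡ 23
23^2 ≡ 4
23^4 ≡ 16
23^5 ≡ 18
23^10 ≡ 24
23^20 ≡ 1
Hence ord(23) = 20.

20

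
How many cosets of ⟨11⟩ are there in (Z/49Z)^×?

2

By Lagrange's theorem, ord_49(11) divides φ(49) = φ(7^2) = 7·(7−1) = 42 = 2 · 3 · 7.
Divisors of 42: 1, 2, 3, 6, 7, 14, 21, 42.
Test each divisor d:
11^1 ≡ 11
11^2 ≡ 23
11^3 ≡ 8
11^6 ≡ 15
11^7 ≡ 18
11^14 ≡ 30
11^21 ≡ 1
The order of 11 is 21, so the subgroup it generates has 21 elements.
[(Z/49Z)^× : ⟨11⟩] = 42/21 = 2.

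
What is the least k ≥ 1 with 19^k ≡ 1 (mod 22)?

10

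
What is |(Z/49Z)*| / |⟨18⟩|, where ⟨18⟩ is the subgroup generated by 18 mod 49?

14

The order of 18 must divide φ(49) = φ(7^2) = 7·(7−1) = 42 = 2 · 3 · 7.
Divisors of 42: 1, 2, 3, 6, 7, 14, 21, 42.
Compute 18^d (mod 49) for the divisors d until we hit 1:
18^1 ≡ 18 (mod 49)
18^2 ≡ 30 (mod 49)
18^3 ≡ 1 (mod 49) ✓
The order of 18 is 3, so the subgroup it generates has 3 elements.
The index is φ(49) / ord(18) = 42 / 3 = 14.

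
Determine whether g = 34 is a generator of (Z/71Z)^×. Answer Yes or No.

φ(71) = 71 − 1 = 70 = 2 · 5 · 7.
Test 34^(70/q) mod 71 for each prime factor q of 70:
34^35 ≡ 70 (mod 71)  [q = 2: ≢ 1 ✓]
34^14 ≡ 1 (mod 71)  [q = 5: ≡ 1 ✗]
34^10 ≡ 30 (mod 71)  [q = 7: ≢ 1 ✓]
Since 34^14 ≡ 1, the order of 34 divides 14 < 70, so 34 is not a primitive root.

No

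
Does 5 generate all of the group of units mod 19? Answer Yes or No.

No

φ(19) = 19 − 1 = 18 = 2 · 3^2.
It suffices to check that the order of 5 is not a proper divisor of 18: compute 5^(18/q) for q ∈ {2, 3}.
5^9 ≡ 1 (mod 19)  [q = 2: ≡ 1 ✗]
5^6 ≡ 7 (mod 19)  [q = 3: ≢ 1 ✓]
Since 5^9 ≡ 1, the order of 5 divides 9 < 18, so 5 is not a primitive root.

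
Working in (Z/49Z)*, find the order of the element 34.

14

By Lagrange's theorem, ord_49(34) divides φ(49) = φ(7^2) = 7·(7−1) = 42 = 2 · 3 · 7.
Divisors of 42: 1, 2, 3, 6, 7, 14, 21, 42.
Test each divisor d:
34^1 ≡ 34
34^2 ≡ 29
34^3 ≡ 6
34^6 ≡ 36
34^7 ≡ 48
34^14 ≡ 1
The smallest such exponent is 14, so the order of 34 is 14.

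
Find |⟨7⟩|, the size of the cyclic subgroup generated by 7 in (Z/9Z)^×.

3

The order of 7 must divide φ(9) = φ(3^2) = 3·(3−1) = 6 = 2 · 3.
Divisors of 6: 1, 2, 3, 6.
Check 7^d mod 9 for each divisor in increasing order:
7^1 ≡ 7
7^2 ≡ 4
7^3 ≡ 1
The smallest such exponent is 3, so the order of 7 is 3.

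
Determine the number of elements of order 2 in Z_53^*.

1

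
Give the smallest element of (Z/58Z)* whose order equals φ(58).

φ(58) = φ(2)·φ(29) = 1·28 = 28 = 2^2 · 7.
Test candidates g = 2, 3, … against the prime factors q ∈ {2, 7} of φ(58): g is a generator iff g^(28/q) ≢ 1 for every such q.
g = 2: gcd(2, 58) = 2 > 1, not a unit — skip.
g = 3: 3^14 ≡ 57; 3^4 ≡ 23 — none is 1, so 3 is a primitive root.
So 3 is the smallest generator of (Z/58Z)^×.

3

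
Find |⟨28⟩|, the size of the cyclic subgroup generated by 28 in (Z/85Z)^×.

The order of 28 must divide φ(85) = φ(5·17) = (5−1)·(17−1) = 4·16 = 64 = 2^6.
Divisors of 64: 1, 2, 4, 8, 16, 32, 64.
Evaluate successive powers at the divisors of 64:
28^1 ≡ 28
28^2 ≡ 19
28^4 ≡ 21
28^8 ≡ 16
28^16 ≡ 1
The smallest such exponent is 16, so the order of 28 is 16.

16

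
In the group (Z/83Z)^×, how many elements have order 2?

1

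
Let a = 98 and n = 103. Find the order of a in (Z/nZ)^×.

51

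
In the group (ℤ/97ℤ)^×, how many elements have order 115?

φ(97) = 97 − 1 = 96 = 2^5 · 3.
In a cyclic group of order 96, there are φ(d) elements of order d for each divisor d of 96, and zero for non-divisors.
Here 96 is not a multiple of 115, so there are no elements of order 115.

0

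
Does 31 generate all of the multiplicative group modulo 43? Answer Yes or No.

No

φ(43) = 43 − 1 = 42 = 2 · 3 · 7.
It suffices to check that the order of 31 is not a proper divisor of 42: compute 31^(42/q) for q ∈ {2, 3, 7}.
31^21 ≡ 1 (mod 43)  [q = 2: ≡ 1 ✗]
31^14 ≡ 36 (mod 43)  [q = 3: ≢ 1 ✓]
31^6 ≡ 21 (mod 43)  [q = 7: ≢ 1 ✓]
The check at q = 2 fails, so 31 generates a proper subgroup.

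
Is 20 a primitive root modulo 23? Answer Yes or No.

Yes

φ(23) = 23 − 1 = 22 = 2 · 11.
20 is a primitive root mod 23 iff 20^(φ(23)/q) ≢ 1 for every prime q | φ(23), i.e. q ∈ {2, 11}.
20^11 ≡ 22 (mod 23)  [q = 2: ≢ 1 ✓]
20^2 ≡ 9 (mod 23)  [q = 11: ≢ 1 ✓]
All checks pass, so 20 has order 22 and is a primitive root modulo 23.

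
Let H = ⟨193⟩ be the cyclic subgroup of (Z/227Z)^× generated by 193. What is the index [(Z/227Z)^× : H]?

ord(193) | φ(227) = 227 − 1 = 226 = 2 · 113.
Divisors of 226: 1, 2, 113, 226.
Check 193^d mod 227 for each divisor in increasing order:
193^1 ≡ 193
193^2 ≡ 21
193^113 ≡ 226
193^226 ≡ 1
Thus |⟨193⟩| = ord(193) = 226.
[(Z/227Z)^× : ⟨193⟩] = 226/226 = 1.

1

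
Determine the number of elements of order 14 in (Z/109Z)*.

0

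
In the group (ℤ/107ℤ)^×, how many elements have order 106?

φ(107) = 107 − 1 = 106 = 2 · 53.
Since (Z/107Z)^× is cyclic of order 106, the number of elements of order d is φ(d) when d | 106 and 0 otherwise.
106 = 2 · 53 divides 106, and φ(106) = 52.

52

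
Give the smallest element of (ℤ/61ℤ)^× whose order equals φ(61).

φ(61) = 61 − 1 = 60 = 2^2 · 3 · 5.
g is a primitive root iff g^(60/q) ≢ 1 (mod 61) for each prime q ∈ {2, 3, 5}.
g = 2: 2^30 ≡ 60; 2^20 ≡ 47; 2^12 ≡ 9 — none is 1, so 2 is a primitive root.
Hence the least primitive root of 61 is 2.

2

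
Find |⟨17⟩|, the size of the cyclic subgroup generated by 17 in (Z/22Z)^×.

10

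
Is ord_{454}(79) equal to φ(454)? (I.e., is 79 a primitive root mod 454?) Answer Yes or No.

φ(454) = φ(2)·φ(227) = 1·226 = 226 = 2 · 113.
It suffices to check that the order of 79 is not a proper divisor of 226: compute 79^(226/q) for q ∈ {2, 113}.
79^113 ≡ 1 (mod 454)  [q = 2: ≡ 1 ✗]
79^2 ≡ 339 (mod 454)  [q = 113: ≢ 1 ✓]
79^113 ≡ 1 shows ord(79) | 113, strictly less than φ(454); not a primitive root.

No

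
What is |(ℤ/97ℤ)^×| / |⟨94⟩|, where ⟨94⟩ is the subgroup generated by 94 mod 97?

2

ord(94) | φ(97) = 97 − 1 = 96 = 2^5 · 3.
Divisors of 96: 1, 2, 3, 4, 6, 8, 12, 16, 24, 32, 48, 96.
Compute 94^d (mod 97) for the divisors d until we hit 1:
94^1 ≡ 94 (mod 97)
94^2 ≡ 9 (mod 97)
94^3 ≡ 70 (mod 97)
94^4 ≡ 81 (mod 97)
94^6 ≡ 50 (mod 97)
94^8 ≡ 62 (mod 97)
94^12 ≡ 75 (mod 97)
94^16 ≡ 61 (mod 97)
94^24 ≡ 96 (mod 97)
94^32 ≡ 35 (mod 97)
94^48 ≡ 1 (mod 97) ✓
The order of 94 is 48, so the subgroup it generates has 48 elements.
[(Z/97Z)^× : ⟨94⟩] = 96/48 = 2.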